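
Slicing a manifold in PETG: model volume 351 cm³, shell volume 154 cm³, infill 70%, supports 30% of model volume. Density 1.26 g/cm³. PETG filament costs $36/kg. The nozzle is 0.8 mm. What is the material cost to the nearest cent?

Volume inside the shell: 351 − 154 → 197 cm³.
Infill volume: 0.70 × 197 → 137.9 cm³.
Support = 0.30 × 351 = 105.3 cm³.
Deposited volume = 154 + 137.9 + 105.3, so 397.2 cm³.
Mass = 397.2 × 1.26 = 500.472 g.
Cost = 500.472 g / 1000 × $36/kg = $18.02.

$18.02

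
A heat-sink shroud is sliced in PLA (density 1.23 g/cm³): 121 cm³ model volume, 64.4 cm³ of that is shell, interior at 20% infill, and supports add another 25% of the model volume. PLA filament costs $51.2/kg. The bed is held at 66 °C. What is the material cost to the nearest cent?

Volume inside the shell: 121 − 64.4 → 56.6 cm³.
Infill deposited = 0.20 × 56.6 = 11.32 cm³.
Support: 0.25 × 121 → 30.25 cm³.
Deposited volume: 64.4 + 11.32 + 30.25 → 105.97 cm³.
Mass: 105.97 × 1.23 → 130.3431 g.
At $51.2/kg: 130.3431/1000 × 51.2 = $6.67.

$6.67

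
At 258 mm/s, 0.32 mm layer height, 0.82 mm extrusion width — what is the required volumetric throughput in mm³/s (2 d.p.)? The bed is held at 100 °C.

A: 0.32 × 0.82 → 0.2624 mm².
Q = v·A = 258 × 0.2624 = 67.70 mm³/s.

67.70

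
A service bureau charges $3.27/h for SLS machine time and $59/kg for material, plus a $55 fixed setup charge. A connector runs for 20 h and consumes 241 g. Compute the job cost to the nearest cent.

Machine-time cost = 3.27 × 20 = $65.40.
Material charge = 59 × 241/1000, so $14.219.
Adding setup: 65.40 + 14.219 + 55 → 134.619 ≈ $134.62.

$134.62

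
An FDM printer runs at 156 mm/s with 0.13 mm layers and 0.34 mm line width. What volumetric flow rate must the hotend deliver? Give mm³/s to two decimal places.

6.90

Extrusion cross-section = 0.13 × 0.34 = 0.0442 mm².
Volumetric flow = 156 × 0.0442 = 6.90 mm³/s.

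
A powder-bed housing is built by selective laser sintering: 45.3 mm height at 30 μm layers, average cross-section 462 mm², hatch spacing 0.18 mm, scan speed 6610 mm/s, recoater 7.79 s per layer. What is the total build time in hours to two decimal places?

3.43 hours

Layer count = ceil(45.3 / 0.03) = 1510.
Per-layer scan distance: 462 / 0.18 → 2566.7 mm.
Laser time per layer = 2566.7 / 6610, so 0.3883 s.
Per-layer time = 0.3883 + 7.79 = 8.1783 s.
1510 layers × 8.1783 s/layer = 12349.233 s, i.e. 3.43 hours.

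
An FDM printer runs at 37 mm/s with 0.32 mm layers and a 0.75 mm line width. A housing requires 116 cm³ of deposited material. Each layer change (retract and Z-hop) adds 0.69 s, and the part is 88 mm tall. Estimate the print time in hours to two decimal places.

Extrusion cross-section: 0.32 × 0.75 → 0.24 mm².
Total extruded path = 116000/0.24 = 483333.3 mm.
Time extruding = 483333.3 / 37, so 13063.1 s.
Layer count = ceil(88 / 0.32) = 275.
Z-hop total: 275 × 0.69 → 189.75 s.
Total = 13063.1 + 189.75 = 13252.85 s = 3.68 hours.

3.68 hours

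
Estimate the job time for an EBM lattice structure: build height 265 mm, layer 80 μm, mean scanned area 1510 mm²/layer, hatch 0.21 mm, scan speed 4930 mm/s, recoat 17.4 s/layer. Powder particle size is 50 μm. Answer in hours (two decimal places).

Number of layers: 265 / 0.08 → 3313 (rounded up).
Hatch length per layer: 1510 / 0.21 → 7190.5 mm.
Per-layer scan time = 7190.5 / 4930 = 1.4585 s.
Time per layer = 1.4585 + 17.4, so 18.8585 s.
Build time = 3313 × 18.8585 = 62478.2105 s = 17.36 hours.

17.36 hours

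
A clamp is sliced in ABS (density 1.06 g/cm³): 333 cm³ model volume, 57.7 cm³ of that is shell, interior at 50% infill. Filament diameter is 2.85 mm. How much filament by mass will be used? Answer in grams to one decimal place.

Infill region = 333 − 57.7 = 275.3 cm³.
Infill volume = 0.50 × 275.3 = 137.65 cm³.
Deposited volume = 57.7 + 137.65, so 195.35 cm³.
Mass = 195.35 × 1.06, so 207.071 g.

207.1 g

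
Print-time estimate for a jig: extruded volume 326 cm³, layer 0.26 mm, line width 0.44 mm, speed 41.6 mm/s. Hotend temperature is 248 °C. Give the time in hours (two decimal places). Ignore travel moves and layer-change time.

Line area = 0.26 × 0.44, so 0.1144 mm².
Path length: 326000 mm³ / 0.1144 mm² → 2849650.3 mm.
Print-move time = 2849650.3 / 41.6, so 68501.2 s.
In the requested units: 68501.2 s = 19.03 hours.

19.03 hours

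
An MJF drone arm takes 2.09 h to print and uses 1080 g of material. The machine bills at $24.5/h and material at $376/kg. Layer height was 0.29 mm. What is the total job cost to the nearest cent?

$457.29

Machine-time cost = 24.5 × 2.09, so $51.205.
Feedstock cost = 376 × 1080/1000 = $406.08.
Job cost: 51.205 + 406.08 = 457.285 ≈ $457.29.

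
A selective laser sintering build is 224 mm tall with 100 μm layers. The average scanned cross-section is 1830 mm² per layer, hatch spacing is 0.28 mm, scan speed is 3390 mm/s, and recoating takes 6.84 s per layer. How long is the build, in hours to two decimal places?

Number of layers: 224 / 0.1 → 2240 (rounded up).
Scan path per layer = 1830 / 0.28, so 6535.7 mm.
Scan time per layer = 6535.7 / 3390 = 1.9279 s.
Layer cycle: 1.9279 + 6.84 → 8.7679 s.
Build time = 2240 × 8.7679 = 19640.096 s = 5.46 hours.

5.46 hours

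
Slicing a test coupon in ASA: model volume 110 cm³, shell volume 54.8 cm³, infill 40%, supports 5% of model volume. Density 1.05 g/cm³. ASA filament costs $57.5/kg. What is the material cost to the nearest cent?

$4.97

Volume inside the shell: 110 − 54.8 → 55.2 cm³.
Infill deposited = 0.40 × 55.2 = 22.08 cm³.
Support = 0.05 × 110 = 5.5 cm³.
Total extruded = 54.8 + 22.08 + 5.5, so 82.38 cm³.
Mass: 82.38 × 1.05 → 86.499 g.
At $57.5/kg: 86.499/1000 × 57.5 = $4.97.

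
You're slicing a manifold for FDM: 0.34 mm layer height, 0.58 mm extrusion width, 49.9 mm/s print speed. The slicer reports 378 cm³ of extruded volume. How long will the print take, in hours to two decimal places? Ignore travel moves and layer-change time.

10.67 hours

Extrusion cross-section: 0.34 × 0.58 → 0.1972 mm².
Toolpath length = 378 cm³ / 0.1972 mm² = 378000 / 0.1972 = 1916835.7 mm.
Print-move time = 1916835.7 / 49.9, so 38413.5 s.
In the requested units: 38413.5 s = 10.67 hours.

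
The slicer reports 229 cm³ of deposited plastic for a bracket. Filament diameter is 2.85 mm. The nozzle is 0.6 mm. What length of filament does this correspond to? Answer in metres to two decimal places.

Cross-section of 2.85 mm filament: π·(2.85/2)² = 6.3794 mm².
Length = 229 cm³ / 6.3794 mm² = 229000 / 6.3794 = 35896.79 mm = 35.90 m.

35.90 m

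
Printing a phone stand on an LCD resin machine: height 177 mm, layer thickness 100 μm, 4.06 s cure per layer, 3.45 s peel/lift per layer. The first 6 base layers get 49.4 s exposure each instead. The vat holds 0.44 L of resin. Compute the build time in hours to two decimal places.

3.77 hours

Layer count = ceil(177 / 0.1) = 1770.
Base layers = 6 × (49.4 + 3.45), so 317.1 s.
Normal layers: 1764 × (4.06 + 3.45) → 13247.64 s.
Total = 317.1 + 13247.64 = 13564.74 s = 3.77 hours.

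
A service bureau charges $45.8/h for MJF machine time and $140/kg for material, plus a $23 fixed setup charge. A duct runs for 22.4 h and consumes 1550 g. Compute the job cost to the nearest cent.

$1265.92

Machine-time cost: 45.8 × 22.4 → $1025.92.
Material charge: 140 × 1550/1000 → $217.00.
Total = 1025.92 + 217.00 + 23 = $1265.92.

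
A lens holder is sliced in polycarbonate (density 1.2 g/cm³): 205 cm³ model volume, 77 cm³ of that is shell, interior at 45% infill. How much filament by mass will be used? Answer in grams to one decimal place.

Infill region = 205 − 77, so 128 cm³.
Deposited infill: 0.45 × 128 → 57.6 cm³.
Total extruded = 77 + 57.6, so 134.6 cm³.
Mass: 134.6 × 1.2 → 161.52 g.

161.5 g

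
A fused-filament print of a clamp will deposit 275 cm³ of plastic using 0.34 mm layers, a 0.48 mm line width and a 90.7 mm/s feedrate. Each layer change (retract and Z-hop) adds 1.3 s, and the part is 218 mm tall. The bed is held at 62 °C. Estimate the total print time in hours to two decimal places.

Line area: 0.34 × 0.48 → 0.1632 mm².
Toolpath length = 275 cm³ / 0.1632 mm² = 275000 / 0.1632 = 1685049 mm.
Time extruding: 1685049 / 90.7 → 18578.3 s.
Number of layers: 218 / 0.34 → 642 (rounded up).
Non-print overhead = 642 × 1.3 = 834.6 s.
Total = 18578.3 + 834.6 = 19412.9 s = 5.39 hours.

5.39 hours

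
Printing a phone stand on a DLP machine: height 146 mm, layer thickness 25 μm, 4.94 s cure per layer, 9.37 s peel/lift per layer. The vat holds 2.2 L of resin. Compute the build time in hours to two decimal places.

Layers = ⌈146/0.025⌉ = 5840.
Per-layer time = 4.94 + 9.37, so 14.31 s.
Build time: 5840 × 14.31 s = 83570.4 s, i.e. 23.21 hours.

23.21 hours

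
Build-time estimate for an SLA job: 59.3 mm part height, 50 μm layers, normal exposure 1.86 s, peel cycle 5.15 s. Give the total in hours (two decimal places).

Number of layers: 59.3 / 0.05 → 1186 (rounded up).
Cycle time = 1.86 + 5.15 = 7.01 s.
Build time: 1186 × 7.01 s = 8313.86 s, i.e. 2.31 hours.

2.31 hours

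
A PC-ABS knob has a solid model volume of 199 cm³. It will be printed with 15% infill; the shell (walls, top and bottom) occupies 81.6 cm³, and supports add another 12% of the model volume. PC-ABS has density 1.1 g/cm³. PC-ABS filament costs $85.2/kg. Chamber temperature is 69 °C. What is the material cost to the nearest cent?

Volume inside the shell = 199 − 81.6 = 117.4 cm³.
Infill deposited = 0.15 × 117.4 = 17.61 cm³.
Support = 0.12 × 199 = 23.88 cm³.
Total extruded: 81.6 + 17.61 + 23.88 → 123.09 cm³.
Mass = 123.09 × 1.1, so 135.399 g.
Cost = 135.399 g / 1000 × $85.2/kg = $11.54.

$11.54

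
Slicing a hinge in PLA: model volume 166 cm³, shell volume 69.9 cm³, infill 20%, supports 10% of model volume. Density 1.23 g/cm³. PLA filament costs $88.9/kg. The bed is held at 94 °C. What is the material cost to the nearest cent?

$11.56

Infill region = 166 − 69.9 = 96.1 cm³.
Infill deposited: 0.20 × 96.1 → 19.22 cm³.
Support = 0.10 × 166 = 16.6 cm³.
Total printed volume = 69.9 + 19.22 + 16.6, so 105.72 cm³.
Mass = 105.72 × 1.23 = 130.0356 g.
Cost = 130.0356 g / 1000 × $88.9/kg = $11.56.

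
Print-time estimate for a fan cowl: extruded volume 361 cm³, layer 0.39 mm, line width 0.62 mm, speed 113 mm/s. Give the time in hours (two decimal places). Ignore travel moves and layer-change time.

3.67 hours

Extrusion cross-section = 0.39 × 0.62 = 0.2418 mm².
Total extruded path = 361000/0.2418 = 1492969.4 mm.
Time extruding = 1492969.4 / 113 = 13212.1 s.
That's 13212.1 s → 3.67 hours.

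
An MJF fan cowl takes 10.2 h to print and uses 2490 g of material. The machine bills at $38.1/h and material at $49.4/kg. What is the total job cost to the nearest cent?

$511.63

Machine-time cost = 38.1 × 10.2 = $388.62.
Feedstock cost = 49.4 × 2490/1000, so $123.006.
Job cost: 388.62 + 123.006 = 511.626 ≈ $511.63.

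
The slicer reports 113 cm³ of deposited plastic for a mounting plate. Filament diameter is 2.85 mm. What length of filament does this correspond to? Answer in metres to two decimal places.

17.71 m

A = π r² = π × 1.425² = 6.3794 mm².
L = 113000 mm³ / 6.3794 mm² = 17713.26 mm, i.e. 17.71 m.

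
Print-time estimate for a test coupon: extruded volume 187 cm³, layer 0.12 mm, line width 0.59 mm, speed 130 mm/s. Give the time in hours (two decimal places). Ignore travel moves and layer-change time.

5.64 hours

Line area: 0.12 × 0.59 → 0.0708 mm².
Toolpath length = 187 cm³ / 0.0708 mm² = 187000 / 0.0708 = 2641242.9 mm.
Time extruding = 2641242.9 / 130 = 20317.3 s.
Converting: 20317.3 s = 5.64 hours.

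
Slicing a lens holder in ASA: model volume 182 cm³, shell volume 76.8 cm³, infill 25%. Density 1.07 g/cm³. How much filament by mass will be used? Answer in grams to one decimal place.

110.3 g

Interior volume: 182 − 76.8 → 105.2 cm³.
Deposited infill = 0.25 × 105.2, so 26.3 cm³.
Total printed volume: 76.8 + 26.3 → 103.1 cm³.
Mass: 103.1 × 1.07 → 110.317 g.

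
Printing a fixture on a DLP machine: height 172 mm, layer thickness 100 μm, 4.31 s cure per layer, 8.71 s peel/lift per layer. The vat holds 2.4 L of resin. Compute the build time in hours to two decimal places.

6.22 hours

Number of layers: 172 / 0.1 → 1720 (rounded up).
Each layer takes = 4.31 + 8.71, so 13.02 s.
Total = 1720 × 13.02 = 22394.4 s = 6.22 hours.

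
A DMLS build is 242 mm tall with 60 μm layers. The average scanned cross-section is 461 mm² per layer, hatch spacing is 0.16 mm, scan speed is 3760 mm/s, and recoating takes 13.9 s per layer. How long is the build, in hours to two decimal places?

Layer count = ceil(242 / 0.06) = 4034.
Per-layer scan distance = 461 / 0.16 = 2881.3 mm.
Scan time per layer = 2881.3 / 3760 = 0.7663 s.
Time per layer = 0.7663 + 13.9, so 14.6663 s.
Build time = 4034 × 14.6663 = 59163.8542 s = 16.43 hours.

16.43 hours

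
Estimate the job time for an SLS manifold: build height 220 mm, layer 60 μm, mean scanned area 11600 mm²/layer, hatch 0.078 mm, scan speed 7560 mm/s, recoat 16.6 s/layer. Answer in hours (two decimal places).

Layers = ⌈220/0.06⌉ = 3667.
Hatch length per layer = 11600 / 0.078, so 148717.9 mm.
Laser time per layer = 148717.9 / 7560 = 19.6717 s.
Time per layer: 19.6717 + 16.6 → 36.2717 s.
Build time = 3667 × 36.2717 = 133008.3239 s = 36.95 hours.

36.95 hours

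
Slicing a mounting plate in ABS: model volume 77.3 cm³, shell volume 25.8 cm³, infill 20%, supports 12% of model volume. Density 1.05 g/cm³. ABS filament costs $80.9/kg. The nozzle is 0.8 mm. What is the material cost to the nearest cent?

Infill region: 77.3 − 25.8 → 51.5 cm³.
Infill volume = 0.20 × 51.5 = 10.3 cm³.
Support = 0.12 × 77.3 = 9.276 cm³.
Total printed volume: 25.8 + 10.3 + 9.276 → 45.376 cm³.
Mass: 45.376 × 1.05 → 47.6448 g.
Cost = 47.6448 g / 1000 × $80.9/kg = $3.85.

$3.85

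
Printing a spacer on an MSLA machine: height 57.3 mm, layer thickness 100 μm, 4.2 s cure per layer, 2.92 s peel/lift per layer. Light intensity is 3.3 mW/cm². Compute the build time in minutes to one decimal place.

68.0 minutes

Number of layers: 57.3 / 0.1 → 573 (rounded up).
Each layer takes: 4.2 + 2.92 → 7.12 s.
Build time: 573 × 7.12 s = 4079.76 s, i.e. 68.0 minutes.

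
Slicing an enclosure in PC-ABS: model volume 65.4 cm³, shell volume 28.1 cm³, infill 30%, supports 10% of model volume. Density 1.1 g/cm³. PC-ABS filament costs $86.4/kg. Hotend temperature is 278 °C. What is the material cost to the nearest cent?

$4.36

Interior volume: 65.4 − 28.1 → 37.3 cm³.
Infill volume = 0.30 × 37.3 = 11.19 cm³.
Support = 0.10 × 65.4, so 6.54 cm³.
Total printed volume: 28.1 + 11.19 + 6.54 → 45.83 cm³.
Mass = 45.83 × 1.1 = 50.413 g.
At $86.4/kg: 50.413/1000 × 86.4 = $4.36.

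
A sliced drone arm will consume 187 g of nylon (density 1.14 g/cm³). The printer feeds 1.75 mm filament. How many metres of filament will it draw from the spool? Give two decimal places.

Volume = 187 g / 1.14 g·cm⁻³ = 164.0351 cm³ = 164035.1 mm³.
A = π r² = π × 0.875² = 2.4053 mm².
L = V/A = 164035.1/2.4053 = 68197.36 mm → 68.20 m.

68.20 m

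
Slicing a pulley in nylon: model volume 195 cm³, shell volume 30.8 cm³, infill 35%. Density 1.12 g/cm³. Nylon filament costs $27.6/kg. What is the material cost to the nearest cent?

$2.73

Volume inside the shell = 195 − 30.8, so 164.2 cm³.
Deposited infill = 0.35 × 164.2, so 57.47 cm³.
Total extruded = 30.8 + 57.47 = 88.27 cm³.
Mass = 88.27 × 1.12, so 98.8624 g.
At $27.6/kg: 98.8624/1000 × 27.6 = $2.73.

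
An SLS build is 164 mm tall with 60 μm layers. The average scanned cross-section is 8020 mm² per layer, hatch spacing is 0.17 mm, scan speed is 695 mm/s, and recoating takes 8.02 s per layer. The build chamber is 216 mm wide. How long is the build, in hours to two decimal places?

57.64 hours

Layer count = ceil(164 / 0.06) = 2734.
Per-layer scan distance = 8020 / 0.17, so 47176.5 mm.
Laser time per layer = 47176.5 / 695 = 67.8799 s.
Layer cycle = 67.8799 + 8.02, so 75.8999 s.
Total: 2734 × 75.8999 s = 207510.3266 s → 57.64 hours.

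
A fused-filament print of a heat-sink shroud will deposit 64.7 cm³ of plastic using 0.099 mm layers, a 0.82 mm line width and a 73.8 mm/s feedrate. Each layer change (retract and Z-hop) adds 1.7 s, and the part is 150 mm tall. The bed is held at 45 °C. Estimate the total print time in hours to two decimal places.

Extrusion cross-section: 0.099 × 0.82 → 0.08118 mm².
Toolpath length = 64.7 cm³ / 0.08118 mm² = 64700 / 0.08118 = 796994.3 mm.
Print-move time: 796994.3 / 73.8 → 10799.4 s.
Number of layers: 150 / 0.099 → 1516 (rounded up).
Layer-change overhead = 1516 × 1.7 = 2577.2 s.
Altogether 10799.4 + 2577.2 = 13376.6 s, i.e. 3.72 hours.

3.72 hours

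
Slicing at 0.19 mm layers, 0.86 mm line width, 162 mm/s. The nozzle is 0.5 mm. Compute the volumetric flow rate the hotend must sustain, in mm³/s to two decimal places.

26.47

Bead cross-section = 0.19 × 0.86 = 0.1634 mm².
Q = v·A = 162 × 0.1634 = 26.47 mm³/s.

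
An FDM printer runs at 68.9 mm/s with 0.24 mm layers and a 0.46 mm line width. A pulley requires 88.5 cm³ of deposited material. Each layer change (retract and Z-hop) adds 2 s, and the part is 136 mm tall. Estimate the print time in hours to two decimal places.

Extrusion cross-section: 0.24 × 0.46 → 0.1104 mm².
Total extruded path = 88500/0.1104 = 801630.4 mm.
Print-move time = 801630.4 / 68.9 = 11634.7 s.
Number of layers: 136 / 0.24 → 567 (rounded up).
Layer-change overhead = 567 × 2, so 1134 s.
Altogether 11634.7 + 1134 = 12768.7 s, i.e. 3.55 hours.

3.55 hours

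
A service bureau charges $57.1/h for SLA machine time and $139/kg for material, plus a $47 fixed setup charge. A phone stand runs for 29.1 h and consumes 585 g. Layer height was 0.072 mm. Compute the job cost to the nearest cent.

$1789.93

Machine cost: 57.1 × 29.1 → $1661.61.
Material charge = 139 × 585/1000, so $81.315.
Adding setup: 1661.61 + 81.315 + 47 → 1789.925 ≈ $1789.93.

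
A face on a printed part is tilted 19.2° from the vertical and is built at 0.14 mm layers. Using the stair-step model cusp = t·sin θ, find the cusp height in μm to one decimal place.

sin(19.2°) = 0.3289, so cusp = 0.14 × 0.3289 = 0.046046 mm → 46.0 μm.

46.0 μm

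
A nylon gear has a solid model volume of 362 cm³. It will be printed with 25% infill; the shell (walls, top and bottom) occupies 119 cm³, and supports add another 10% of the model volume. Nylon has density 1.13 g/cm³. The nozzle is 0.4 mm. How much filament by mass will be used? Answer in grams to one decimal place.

244.0 g

Volume inside the shell = 362 − 119, so 243 cm³.
Infill deposited = 0.25 × 243 = 60.75 cm³.
Support = 0.10 × 362 = 36.2 cm³.
Deposited volume = 119 + 60.75 + 36.2 = 215.95 cm³.
Mass: 215.95 × 1.13 → 244.0235 g.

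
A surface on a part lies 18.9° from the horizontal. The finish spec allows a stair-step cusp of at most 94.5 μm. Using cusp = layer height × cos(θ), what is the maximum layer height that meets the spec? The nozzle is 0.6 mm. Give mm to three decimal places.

0.100 mm

cos(18.9°) = 0.9461; t_max = 0.0945/0.9461 = 0.100 mm.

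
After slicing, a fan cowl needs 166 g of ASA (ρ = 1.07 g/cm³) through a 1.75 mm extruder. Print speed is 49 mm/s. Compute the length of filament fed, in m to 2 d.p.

Volume = 166 g / 1.07 g·cm⁻³ = 155.1402 cm³ = 155140.2 mm³.
Filament cross-section = π × (1.75/2)² = 2.4053 mm².
L = V/A = 155140.2/2.4053 = 64499.31 mm → 64.50 m.

64.50 m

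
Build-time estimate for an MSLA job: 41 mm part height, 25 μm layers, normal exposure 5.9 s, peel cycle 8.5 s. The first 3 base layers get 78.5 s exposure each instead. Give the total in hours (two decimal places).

Layers = ⌈41/0.025⌉ = 1640.
Base layers: 3 × (78.5 + 8.5) → 261 s.
Normal layers = 1637 × (5.9 + 8.5) = 23572.8 s.
Total = 261 + 23572.8 = 23833.8 s = 6.62 hours.

6.62 hours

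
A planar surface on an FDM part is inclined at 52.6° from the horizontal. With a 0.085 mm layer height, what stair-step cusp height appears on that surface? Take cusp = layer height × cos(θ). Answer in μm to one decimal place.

cos(52.6°) = 0.6074, so cusp = 0.085 × 0.6074 = 0.051629 mm → 51.6 μm.

51.6 μm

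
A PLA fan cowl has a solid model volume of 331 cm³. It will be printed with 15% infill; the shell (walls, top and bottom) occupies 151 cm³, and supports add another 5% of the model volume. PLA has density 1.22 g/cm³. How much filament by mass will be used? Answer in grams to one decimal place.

237.4 g

Interior volume = 331 − 151, so 180 cm³.
Deposited infill = 0.15 × 180 = 27 cm³.
Support: 0.05 × 331 → 16.55 cm³.
Total printed volume: 151 + 27 + 16.55 → 194.55 cm³.
Mass = 194.55 × 1.22, so 237.351 g.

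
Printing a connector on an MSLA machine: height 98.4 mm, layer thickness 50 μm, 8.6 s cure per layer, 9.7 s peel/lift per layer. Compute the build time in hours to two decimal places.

Layer count = ceil(98.4 / 0.05) = 1968.
Each layer takes = 8.6 + 9.7, so 18.3 s.
Total = 1968 × 18.3 = 36014.4 s = 10.00 hours.

10.00 hours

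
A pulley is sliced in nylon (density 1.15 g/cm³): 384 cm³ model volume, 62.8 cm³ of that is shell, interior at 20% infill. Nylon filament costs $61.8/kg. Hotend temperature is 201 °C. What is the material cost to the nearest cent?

Infill region = 384 − 62.8, so 321.2 cm³.
Infill volume: 0.20 × 321.2 → 64.24 cm³.
Deposited volume = 62.8 + 64.24, so 127.04 cm³.
Mass: 127.04 × 1.15 → 146.096 g.
Cost = 146.096 g / 1000 × $61.8/kg = $9.03.

$9.03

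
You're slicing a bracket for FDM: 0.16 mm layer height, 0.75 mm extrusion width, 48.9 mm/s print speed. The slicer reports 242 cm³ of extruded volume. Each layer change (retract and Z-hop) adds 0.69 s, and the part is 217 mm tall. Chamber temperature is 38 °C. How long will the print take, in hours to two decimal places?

Extrusion cross-section = 0.16 × 0.75 = 0.12 mm².
Toolpath length = 242 cm³ / 0.12 mm² = 242000 / 0.12 = 2016666.7 mm.
Extrusion time: 2016666.7 / 48.9 → 41240.6 s.
Layers = ⌈217/0.16⌉ = 1357.
Layer-change overhead = 1357 × 0.69 = 936.33 s.
Altogether 41240.6 + 936.33 = 42176.93 s, i.e. 11.72 hours.

11.72 hours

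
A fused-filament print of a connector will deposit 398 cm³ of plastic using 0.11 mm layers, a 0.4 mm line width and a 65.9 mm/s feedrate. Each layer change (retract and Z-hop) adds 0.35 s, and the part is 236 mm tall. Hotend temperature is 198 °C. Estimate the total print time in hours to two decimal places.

Bead cross-section = 0.11 × 0.4, so 0.044 mm².
Path length: 398000 mm³ / 0.044 mm² → 9045454.5 mm.
Extrusion time = 9045454.5 / 65.9 = 137260.3 s.
Layer count = ceil(236 / 0.11) = 2146.
Non-print overhead = 2146 × 0.35 = 751.1 s.
Total = 137260.3 + 751.1 = 138011.4 s = 38.34 hours.

38.34 hours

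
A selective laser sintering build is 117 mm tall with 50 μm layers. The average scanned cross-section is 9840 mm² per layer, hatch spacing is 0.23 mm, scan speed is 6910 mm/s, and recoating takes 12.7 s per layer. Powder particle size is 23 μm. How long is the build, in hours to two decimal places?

12.28 hours

Number of layers: 117 / 0.05 → 2340 (rounded up).
Scan path per layer = 9840 / 0.23 = 42782.6 mm.
Per-layer scan time = 42782.6 / 6910, so 6.1914 s.
Per-layer time: 6.1914 + 12.7 → 18.8914 s.
2340 layers × 18.8914 s/layer = 44205.876 s, i.e. 12.28 hours.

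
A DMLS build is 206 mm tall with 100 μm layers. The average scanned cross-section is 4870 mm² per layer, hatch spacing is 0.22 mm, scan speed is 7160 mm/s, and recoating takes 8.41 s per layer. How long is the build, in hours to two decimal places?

6.58 hours

Layer count = ceil(206 / 0.1) = 2060.
Per-layer scan distance = 4870 / 0.22, so 22136.4 mm.
Laser time per layer = 22136.4 / 7160 = 3.0917 s.
Per-layer time = 3.0917 + 8.41, so 11.5017 s.
2060 layers × 11.5017 s/layer = 23693.502 s, i.e. 6.58 hours.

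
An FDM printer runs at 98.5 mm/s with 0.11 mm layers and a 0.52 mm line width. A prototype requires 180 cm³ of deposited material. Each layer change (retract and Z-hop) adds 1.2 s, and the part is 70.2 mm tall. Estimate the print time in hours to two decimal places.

Line area = 0.11 × 0.52, so 0.0572 mm².
Total extruded path = 180000/0.0572 = 3146853.1 mm.
Time extruding: 3146853.1 / 98.5 → 31947.7 s.
Layer count = ceil(70.2 / 0.11) = 639.
Z-hop total: 639 × 1.2 → 766.8 s.
Total = 31947.7 + 766.8 = 32714.5 s = 9.09 hours.

9.09 hours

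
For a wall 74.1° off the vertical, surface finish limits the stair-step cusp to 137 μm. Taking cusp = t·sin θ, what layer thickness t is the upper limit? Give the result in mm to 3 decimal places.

0.142 mm

Layer height = cusp / sin(74.1°) = 0.137 / 0.9617 = 0.142 mm.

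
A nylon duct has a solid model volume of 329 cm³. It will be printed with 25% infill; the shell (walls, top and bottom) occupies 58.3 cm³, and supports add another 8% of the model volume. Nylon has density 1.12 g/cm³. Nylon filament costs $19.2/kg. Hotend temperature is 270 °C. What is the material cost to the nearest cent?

Infill region = 329 − 58.3 = 270.7 cm³.
Deposited infill = 0.25 × 270.7 = 67.675 cm³.
Support = 0.08 × 329 = 26.32 cm³.
Total printed volume = 58.3 + 67.675 + 26.32 = 152.295 cm³.
Mass = 152.295 × 1.12, so 170.5704 g.
Cost = 170.5704 g / 1000 × $19.2/kg = $3.27.

$3.27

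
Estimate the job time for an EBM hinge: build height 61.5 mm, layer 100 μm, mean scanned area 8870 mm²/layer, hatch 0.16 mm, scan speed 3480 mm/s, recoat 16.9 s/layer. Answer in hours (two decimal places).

Layer count = ceil(61.5 / 0.1) = 615.
Scan path per layer: 8870 / 0.16 → 55437.5 mm.
Beam time per layer: 55437.5 / 3480 → 15.9303 s.
Time per layer: 15.9303 + 16.9 → 32.8303 s.
Total: 615 × 32.8303 s = 20190.6345 s → 5.61 hours.

5.61 hours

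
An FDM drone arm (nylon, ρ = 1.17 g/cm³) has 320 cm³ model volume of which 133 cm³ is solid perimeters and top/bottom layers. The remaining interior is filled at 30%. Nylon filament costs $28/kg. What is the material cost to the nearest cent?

Interior volume: 320 − 133 → 187 cm³.
Infill deposited = 0.30 × 187, so 56.1 cm³.
Total extruded: 133 + 56.1 → 189.1 cm³.
Mass = 189.1 × 1.17 = 221.247 g.
Cost = 221.247 g / 1000 × $28/kg = $6.19.

$6.19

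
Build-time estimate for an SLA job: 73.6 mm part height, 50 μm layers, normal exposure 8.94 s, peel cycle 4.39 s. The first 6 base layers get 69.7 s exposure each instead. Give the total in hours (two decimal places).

5.55 hours

Layers = ⌈73.6/0.05⌉ = 1472.
Bottom layers = 6 × (69.7 + 4.39) = 444.54 s.
Normal layers = 1466 × (8.94 + 4.39) = 19541.78 s.
Total = 444.54 + 19541.78 = 19986.32 s = 5.55 hours.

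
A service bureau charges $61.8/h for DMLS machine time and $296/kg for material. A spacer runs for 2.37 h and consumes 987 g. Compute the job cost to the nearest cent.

Machine cost = 61.8 × 2.37, so $146.466.
Feedstock cost: 296 × 987/1000 → $292.152.
Total = 146.466 + 292.152 = 438.618 ≈ $438.62.

$438.62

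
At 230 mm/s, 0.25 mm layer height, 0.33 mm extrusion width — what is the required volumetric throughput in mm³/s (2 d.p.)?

18.98

A: 0.25 × 0.33 → 0.0825 mm².
Q = v·A = 230 × 0.0825 = 18.98 mm³/s.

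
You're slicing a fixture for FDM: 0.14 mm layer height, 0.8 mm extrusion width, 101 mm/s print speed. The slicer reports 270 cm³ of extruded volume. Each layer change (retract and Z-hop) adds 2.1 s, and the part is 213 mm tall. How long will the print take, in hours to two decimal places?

Line area = 0.14 × 0.8 = 0.112 mm².
Path length: 270000 mm³ / 0.112 mm² → 2410714.3 mm.
Extrusion time = 2410714.3 / 101 = 23868.5 s.
Number of layers: 213 / 0.14 → 1522 (rounded up).
Layer-change overhead: 1522 × 2.1 → 3196.2 s.
Altogether 23868.5 + 3196.2 = 27064.7 s, i.e. 7.52 hours.

7.52 hours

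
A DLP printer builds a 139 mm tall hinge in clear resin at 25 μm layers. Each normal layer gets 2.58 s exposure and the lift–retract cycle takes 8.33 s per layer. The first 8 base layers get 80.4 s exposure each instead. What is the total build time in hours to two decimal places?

17.02 hours

Layers = ⌈139/0.025⌉ = 5560.
Base layers = 8 × (80.4 + 8.33) = 709.84 s.
Normal layers = 5552 × (2.58 + 8.33), so 60572.32 s.
Sum: 709.84 + 60572.32 = 61282.16 s → 17.02 hours.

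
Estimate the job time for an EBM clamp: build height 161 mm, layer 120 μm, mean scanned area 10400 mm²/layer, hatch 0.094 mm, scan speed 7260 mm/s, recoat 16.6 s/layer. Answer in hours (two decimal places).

11.87 hours

Layers = ⌈161/0.12⌉ = 1342.
Per-layer scan distance: 10400 / 0.094 → 110638.3 mm.
Beam time per layer = 110638.3 / 7260, so 15.2394 s.
Time per layer: 15.2394 + 16.6 → 31.8394 s.
1342 layers × 31.8394 s/layer = 42728.4748 s, i.e. 11.87 hours.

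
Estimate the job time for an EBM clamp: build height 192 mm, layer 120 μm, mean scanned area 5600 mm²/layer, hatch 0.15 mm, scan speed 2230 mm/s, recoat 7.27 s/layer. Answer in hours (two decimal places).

Number of layers: 192 / 0.12 → 1600 (rounded up).
Scan path per layer = 5600 / 0.15 = 37333.3 mm.
Per-layer scan time: 37333.3 / 2230 → 16.7414 s.
Time per layer: 16.7414 + 7.27 → 24.0114 s.
Build time = 1600 × 24.0114 = 38418.24 s = 10.67 hours.

10.67 hours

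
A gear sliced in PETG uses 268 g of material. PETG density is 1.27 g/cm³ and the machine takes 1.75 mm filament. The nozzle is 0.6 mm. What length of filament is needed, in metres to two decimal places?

Volume = 268 g / 1.27 g·cm⁻³ = 211.0236 cm³ = 211023.6 mm³.
Cross-section of 1.75 mm filament: π·(1.75/2)² = 2.4053 mm².
L = V/A = 211023.6/2.4053 = 87732.76 mm → 87.73 m.

87.73 m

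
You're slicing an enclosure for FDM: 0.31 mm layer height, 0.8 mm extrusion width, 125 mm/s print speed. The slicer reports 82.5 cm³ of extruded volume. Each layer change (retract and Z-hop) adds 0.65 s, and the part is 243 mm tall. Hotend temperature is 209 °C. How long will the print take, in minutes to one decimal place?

52.8 minutes

Line area = 0.31 × 0.8 = 0.248 mm².
Total extruded path = 82500/0.248 = 332661.3 mm.
Print-move time = 332661.3 / 125, so 2661.3 s.
Layer count = ceil(243 / 0.31) = 784.
Layer-change overhead = 784 × 0.65, so 509.6 s.
Altogether 2661.3 + 509.6 = 3170.9 s, i.e. 52.8 minutes.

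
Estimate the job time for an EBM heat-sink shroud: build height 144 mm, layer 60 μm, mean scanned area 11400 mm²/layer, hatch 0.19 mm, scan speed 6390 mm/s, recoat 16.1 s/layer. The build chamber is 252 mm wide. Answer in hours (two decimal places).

Layer count = ceil(144 / 0.06) = 2400.
Scan path per layer = 11400 / 0.19, so 60000 mm.
Scan time per layer: 60000 / 6390 → 9.3897 s.
Per-layer time = 9.3897 + 16.1, so 25.4897 s.
Total: 2400 × 25.4897 s = 61175.28 s → 16.99 hours.

16.99 hours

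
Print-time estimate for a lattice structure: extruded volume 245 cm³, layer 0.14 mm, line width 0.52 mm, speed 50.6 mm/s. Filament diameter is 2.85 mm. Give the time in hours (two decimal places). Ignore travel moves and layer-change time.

Line area = 0.14 × 0.52, so 0.0728 mm².
Total extruded path = 245000/0.0728 = 3365384.6 mm.
Print-move time = 3365384.6 / 50.6, so 66509.6 s.
Converting: 66509.6 s = 18.47 hours.

18.47 hours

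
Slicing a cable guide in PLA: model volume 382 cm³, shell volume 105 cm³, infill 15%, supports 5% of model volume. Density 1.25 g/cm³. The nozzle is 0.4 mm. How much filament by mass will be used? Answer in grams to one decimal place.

207.1 g

Volume inside the shell = 382 − 105, so 277 cm³.
Infill volume = 0.15 × 277, so 41.55 cm³.
Support = 0.05 × 382 = 19.1 cm³.
Total extruded = 105 + 41.55 + 19.1, so 165.65 cm³.
Mass = 165.65 × 1.25 = 207.0625 g.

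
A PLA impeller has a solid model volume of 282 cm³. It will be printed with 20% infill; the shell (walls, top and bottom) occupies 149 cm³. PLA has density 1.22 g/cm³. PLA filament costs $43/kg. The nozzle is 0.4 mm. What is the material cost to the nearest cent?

$9.21

Interior volume: 282 − 149 → 133 cm³.
Infill deposited: 0.20 × 133 → 26.6 cm³.
Deposited volume: 149 + 26.6 → 175.6 cm³.
Mass = 175.6 × 1.22, so 214.232 g.
At $43/kg: 214.232/1000 × 43 = $9.21.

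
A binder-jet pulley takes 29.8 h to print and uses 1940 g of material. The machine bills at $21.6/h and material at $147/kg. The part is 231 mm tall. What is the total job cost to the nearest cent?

Machine-time cost = 21.6 × 29.8, so $643.68.
Material cost: 147 × 1940/1000 → $285.18.
Total = 643.68 + 285.18 = $928.86.

$928.86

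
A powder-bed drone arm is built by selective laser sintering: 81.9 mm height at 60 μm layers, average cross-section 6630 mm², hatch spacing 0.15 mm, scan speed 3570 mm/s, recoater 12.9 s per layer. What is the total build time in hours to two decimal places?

Number of layers: 81.9 / 0.06 → 1365 (rounded up).
Scan path per layer = 6630 / 0.15, so 44200 mm.
Per-layer scan time = 44200 / 3570, so 12.381 s.
Per-layer time = 12.381 + 12.9 = 25.281 s.
Total: 1365 × 25.281 s = 34508.565 s → 9.59 hours.

9.59 hours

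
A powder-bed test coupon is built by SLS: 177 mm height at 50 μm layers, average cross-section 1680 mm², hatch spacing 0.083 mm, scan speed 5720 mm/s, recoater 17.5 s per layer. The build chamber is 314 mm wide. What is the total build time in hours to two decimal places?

Number of layers: 177 / 0.05 → 3540 (rounded up).
Scan path per layer = 1680 / 0.083, so 20241 mm.
Scan time per layer = 20241 / 5720 = 3.5386 s.
Time per layer: 3.5386 + 17.5 → 21.0386 s.
3540 layers × 21.0386 s/layer = 74476.644 s, i.e. 20.69 hours.

20.69 hours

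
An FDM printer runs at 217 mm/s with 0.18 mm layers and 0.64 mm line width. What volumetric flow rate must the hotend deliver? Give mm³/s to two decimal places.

Bead cross-section = 0.18 × 0.64 = 0.1152 mm².
Q = v·A = 217 × 0.1152 = 25.00 mm³/s.

25.00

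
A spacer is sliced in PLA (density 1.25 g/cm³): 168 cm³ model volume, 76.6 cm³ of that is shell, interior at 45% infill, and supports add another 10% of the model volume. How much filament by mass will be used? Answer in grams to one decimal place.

168.2 g

Interior volume = 168 − 76.6 = 91.4 cm³.
Infill deposited: 0.45 × 91.4 → 41.13 cm³.
Support: 0.10 × 168 → 16.8 cm³.
Total extruded = 76.6 + 41.13 + 16.8 = 134.53 cm³.
Mass = 134.53 × 1.25 = 168.1625 g.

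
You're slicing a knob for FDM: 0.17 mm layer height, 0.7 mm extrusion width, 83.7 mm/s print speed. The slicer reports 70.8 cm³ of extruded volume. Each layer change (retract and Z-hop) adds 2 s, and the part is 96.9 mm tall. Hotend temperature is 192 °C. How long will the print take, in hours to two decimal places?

2.29 hours

Extrusion cross-section = 0.17 × 0.7, so 0.119 mm².
Total extruded path = 70800/0.119 = 594958 mm.
Extrusion time = 594958 / 83.7, so 7108.2 s.
Number of layers: 96.9 / 0.17 → 570 (rounded up).
Layer-change overhead = 570 × 2 = 1140 s.
Total = 7108.2 + 1140 = 8248.2 s = 2.29 hours.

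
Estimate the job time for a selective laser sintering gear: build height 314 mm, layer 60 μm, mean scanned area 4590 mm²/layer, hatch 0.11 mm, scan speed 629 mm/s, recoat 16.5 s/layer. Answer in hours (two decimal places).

Layer count = ceil(314 / 0.06) = 5234.
Hatch length per layer: 4590 / 0.11 → 41727.3 mm.
Laser time per layer = 41727.3 / 629 = 66.3391 s.
Per-layer time = 66.3391 + 16.5 = 82.8391 s.
Total: 5234 × 82.8391 s = 433579.8494 s → 120.44 hours.

120.44 hours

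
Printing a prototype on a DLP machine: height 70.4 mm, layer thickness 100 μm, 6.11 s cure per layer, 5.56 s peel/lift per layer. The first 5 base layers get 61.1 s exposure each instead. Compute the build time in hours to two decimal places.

2.36 hours

Layer count = ceil(70.4 / 0.1) = 704.
Burn-in layers: 5 × (61.1 + 5.56) → 333.3 s.
Normal layers: 699 × (6.11 + 5.56) → 8157.33 s.
Total = 333.3 + 8157.33 = 8490.63 s = 2.36 hours.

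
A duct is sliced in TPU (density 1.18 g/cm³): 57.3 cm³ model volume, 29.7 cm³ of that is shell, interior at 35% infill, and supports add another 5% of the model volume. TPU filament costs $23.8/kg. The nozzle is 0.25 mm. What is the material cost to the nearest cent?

Volume inside the shell = 57.3 − 29.7 = 27.6 cm³.
Infill deposited = 0.35 × 27.6, so 9.66 cm³.
Support = 0.05 × 57.3, so 2.865 cm³.
Total extruded = 29.7 + 9.66 + 2.865, so 42.225 cm³.
Mass: 42.225 × 1.18 → 49.8255 g.
At $23.8/kg: 49.8255/1000 × 23.8 = $1.19.

$1.19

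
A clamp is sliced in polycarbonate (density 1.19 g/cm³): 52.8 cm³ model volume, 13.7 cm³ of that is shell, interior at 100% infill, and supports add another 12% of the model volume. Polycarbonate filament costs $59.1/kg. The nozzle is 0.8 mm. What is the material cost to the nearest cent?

$4.16

Interior volume = 52.8 − 13.7 = 39.1 cm³.
Infill volume: 1.00 × 39.1 → 39.1 cm³.
Support = 0.12 × 52.8 = 6.336 cm³.
Deposited volume = 13.7 + 39.1 + 6.336, so 59.136 cm³.
Mass = 59.136 × 1.19 = 70.37184 g.
At $59.1/kg: 70.37184/1000 × 59.1 = $4.16.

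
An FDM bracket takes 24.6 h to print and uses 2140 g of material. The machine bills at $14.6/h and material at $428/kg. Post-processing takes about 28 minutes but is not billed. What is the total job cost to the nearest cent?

Machine cost: 14.6 × 24.6 → $359.16.
Material cost: 428 × 2140/1000 → $915.92.
Total = 359.16 + 915.92 = $1275.08.

$1275.08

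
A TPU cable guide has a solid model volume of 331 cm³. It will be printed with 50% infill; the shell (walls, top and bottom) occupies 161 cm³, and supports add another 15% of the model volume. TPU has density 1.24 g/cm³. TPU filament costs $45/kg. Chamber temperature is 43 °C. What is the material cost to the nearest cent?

$16.50

Infill region = 331 − 161, so 170 cm³.
Infill volume: 0.50 × 170 → 85 cm³.
Support = 0.15 × 331, so 49.65 cm³.
Deposited volume = 161 + 85 + 49.65 = 295.65 cm³.
Mass = 295.65 × 1.24 = 366.606 g.
At $45/kg: 366.606/1000 × 45 = $16.50.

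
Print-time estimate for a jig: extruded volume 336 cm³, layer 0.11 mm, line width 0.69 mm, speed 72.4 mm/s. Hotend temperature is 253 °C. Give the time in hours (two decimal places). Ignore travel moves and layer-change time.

Bead cross-section = 0.11 × 0.69, so 0.0759 mm².
Total extruded path = 336000/0.0759 = 4426877.5 mm.
Print-move time = 4426877.5 / 72.4, so 61144.7 s.
That's 61144.7 s → 16.98 hours.

16.98 hours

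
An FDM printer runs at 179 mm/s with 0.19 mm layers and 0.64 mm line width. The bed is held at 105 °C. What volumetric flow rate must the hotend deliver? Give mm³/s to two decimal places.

Extrusion cross-section: 0.19 × 0.64 → 0.1216 mm².
Q = v·A = 179 × 0.1216 = 21.77 mm³/s.

21.77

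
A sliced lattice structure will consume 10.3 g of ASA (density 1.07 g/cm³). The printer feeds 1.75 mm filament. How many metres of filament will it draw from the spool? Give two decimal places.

Volume = 10.3 g / 1.07 g·cm⁻³ = 9.6262 cm³ = 9626.2 mm³.
Filament cross-section = π × (1.75/2)² = 2.4053 mm².
L = V/A = 9626.2/2.4053 = 4002.08 mm → 4.00 m.

4.00 m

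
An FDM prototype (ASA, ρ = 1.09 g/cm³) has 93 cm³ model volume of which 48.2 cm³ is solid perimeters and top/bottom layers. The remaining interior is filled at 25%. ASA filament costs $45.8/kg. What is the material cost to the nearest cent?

Interior volume: 93 − 48.2 → 44.8 cm³.
Infill deposited = 0.25 × 44.8 = 11.2 cm³.
Total printed volume = 48.2 + 11.2 = 59.4 cm³.
Mass = 59.4 × 1.09, so 64.746 g.
Cost = 64.746 g / 1000 × $45.8/kg = $2.97.

$2.97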